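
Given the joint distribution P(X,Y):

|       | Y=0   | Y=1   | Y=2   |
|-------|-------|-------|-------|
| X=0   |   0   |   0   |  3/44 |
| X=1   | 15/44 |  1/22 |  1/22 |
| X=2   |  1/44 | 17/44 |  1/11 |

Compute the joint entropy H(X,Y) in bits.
2.1675 bits

H(X,Y) = -Σ_{x,y} P(x,y) log₂ P(x,y). Per-cell terms -P(x,y)·log₂P(x,y):
  X=0: 0.00000, 0.00000, 0.26417
  X=1: 0.52928, 0.20270, 0.20270
  X=2: 0.12408, 0.53008, 0.31449
  (cells with P = 0 contribute 0)
Sum of the 9 terms: H(X,Y) = 2.1675 bits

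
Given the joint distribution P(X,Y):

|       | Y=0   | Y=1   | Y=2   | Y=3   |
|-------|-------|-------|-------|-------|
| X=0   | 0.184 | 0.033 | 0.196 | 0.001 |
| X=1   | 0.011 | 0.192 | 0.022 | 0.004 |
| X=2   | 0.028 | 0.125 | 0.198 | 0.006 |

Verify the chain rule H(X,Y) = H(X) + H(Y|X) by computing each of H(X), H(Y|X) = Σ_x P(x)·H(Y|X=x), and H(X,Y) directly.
H(X) = 1.5442 bits, H(Y|X) = 1.2464 bits, H(X,Y) = 2.7906 bits

Marginal of X (row sums):
  P(X=0) = 0.184 + 0.033 + 0.196 + 0.001 = 0.414
  P(X=1) = 0.011 + 0.192 + 0.022 + 0.004 = 0.229
  P(X=2) = 0.028 + 0.125 + 0.198 + 0.006 = 0.357
H(X) = -[0.414·log₂(0.414) + 0.229·log₂(0.229) + 0.357·log₂(0.357)]
  = 0.5267 + 0.4870 + 0.5305 = 1.5442 bits

H(Y|X) = Σ_x P(x)·H(Y|X=x):
  X=0: P(X=0) = 0.414, P(Y|X=0) = (4/9, 11/138, 98/207, 1/414) → H(Y|X=0) = 1.3426
  X=1: P(X=1) = 0.229, P(Y|X=1) = (11/229, 192/229, 22/229, 4/229) → H(Y|X=1) = 0.8502
  X=2: P(X=2) = 0.357, P(Y|X=2) = (4/51, 125/357, 66/119, 2/119) → H(Y|X=2) = 1.3889
H(Y|X) = 0.414·1.3426 + 0.229·0.8502 + 0.357·1.3889 = 1.2464 bits

H(X,Y) = -Σ_{x,y} P(x,y) log₂ P(x,y). Per-cell terms -P(x,y)·log₂P(x,y):
  X=0: 0.4494, 0.1624, 0.4608, 0.0100
  X=1: 0.0716, 0.4571, 0.1211, 0.0319
  X=2: 0.1444, 0.3750, 0.4626, 0.0443
Sum of the 12 terms: H(X,Y) = 2.7906 bits

Chain rule check:
  H(X) + H(Y|X) = 1.5442 + 1.2464 = 2.7906 bits
  H(X,Y) = 2.7906 bits
✓ Chain rule verified.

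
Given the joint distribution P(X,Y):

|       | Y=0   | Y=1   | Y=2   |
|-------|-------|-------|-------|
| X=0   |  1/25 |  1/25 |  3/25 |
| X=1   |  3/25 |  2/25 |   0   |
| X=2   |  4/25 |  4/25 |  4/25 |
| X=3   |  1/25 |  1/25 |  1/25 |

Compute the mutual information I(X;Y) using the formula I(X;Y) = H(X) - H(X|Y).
0.1633 bits

I(X;Y) = H(X) - H(X|Y)

Marginal of X (row sums):
  P(X=0) = 1/25 + 1/25 + 3/25 = 1/5
  P(X=1) = 3/25 + 2/25 + 0 = 1/5
  P(X=2) = 4/25 + 4/25 + 4/25 = 12/25
  P(X=3) = 1/25 + 1/25 + 1/25 = 3/25
H(X) = -[(1/5)·log₂(1/5) + (1/5)·log₂(1/5) + (12/25)·log₂(12/25) + (3/25)·log₂(3/25)]
  = 0.46439 + 0.46439 + 0.50827 + 0.36707 = 1.8041 bits

Marginal of Y (column sums):
  P(Y=0) = 1/25 + 3/25 + 4/25 + 1/25 = 9/25
  P(Y=1) = 1/25 + 2/25 + 4/25 + 1/25 = 8/25
  P(Y=2) = 3/25 + 0 + 4/25 + 1/25 = 8/25
H(X|Y) = Σ_y P(y)·H(X|Y=y):
  Y=0: P(Y=0) = 9/25, P(X|Y=0) = (1/9, 1/3, 4/9, 1/9) → H(X|Y=0) = 1.75272
  Y=1: P(Y=1) = 8/25, P(X|Y=1) = (1/8, 1/4, 1/2, 1/8) → H(X|Y=1) = 1.75000
  Y=2: P(Y=2) = 8/25, P(X|Y=2) = (3/8, 0, 1/2, 1/8) → H(X|Y=2) = 1.40564
H(X|Y) = (9/25)·1.75272 + (8/25)·1.75000 + (8/25)·1.40564 = 1.6408 bits

I(X;Y) = H(X) - H(X|Y) = 1.8041 - 1.6408 = 0.1633 bits

Cross-check via I(X;Y) = H(X) + H(Y) - H(X,Y): computing H(Y) from the column sums and H(X,Y) from the 12 cells in the same way gives H(Y) = 1.5827 bits and H(X,Y) = 3.2235 bits, so
I(X;Y) = 1.8041 + 1.5827 - 3.2235 = 0.1633 bits ✓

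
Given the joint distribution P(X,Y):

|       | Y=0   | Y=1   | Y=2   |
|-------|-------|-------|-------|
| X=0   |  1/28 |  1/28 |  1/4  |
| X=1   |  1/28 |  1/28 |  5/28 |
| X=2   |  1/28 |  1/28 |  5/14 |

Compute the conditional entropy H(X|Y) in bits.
1.5406 bits

H(X|Y) = H(X,Y) - H(Y)

H(X,Y) = -Σ_{x,y} P(x,y) log₂ P(x,y). Per-cell terms -P(x,y)·log₂P(x,y):
  X=0: 0.17169, 0.17169, 0.50000
  X=1: 0.17169, 0.17169, 0.44383
  X=2: 0.17169, 0.17169, 0.53051
Sum of the 9 terms: H(X,Y) = 2.5045 bits

Marginal of Y (column sums):
  P(Y=0) = 1/28 + 1/28 + 1/28 = 3/28
  P(Y=1) = 1/28 + 1/28 + 1/28 = 3/28
  P(Y=2) = 1/4 + 5/28 + 5/14 = 11/14
H(Y) = -[(3/28)·log₂(3/28) + (3/28)·log₂(3/28) + (11/14)·log₂(11/14)]
  = 0.34526 + 0.34526 + 0.27337 = 0.9639 bits

H(X|Y) = H(X,Y) - H(Y) = 2.5045 - 0.9639 = 1.5406 bits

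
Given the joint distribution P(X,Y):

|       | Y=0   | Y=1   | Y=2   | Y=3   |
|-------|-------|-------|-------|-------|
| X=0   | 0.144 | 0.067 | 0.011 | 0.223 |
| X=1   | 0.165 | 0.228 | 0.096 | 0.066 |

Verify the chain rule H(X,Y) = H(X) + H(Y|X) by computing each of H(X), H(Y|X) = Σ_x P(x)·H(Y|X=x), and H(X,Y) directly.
H(X) = 0.9913 bits, H(Y|X) = 1.7256 bits, H(X,Y) = 2.7168 bits

Marginal of X (row sums):
  P(X=0) = 0.144 + 0.067 + 0.011 + 0.223 = 0.445
  P(X=1) = 0.165 + 0.228 + 0.096 + 0.066 = 0.555
H(X) = -[0.445·log₂(0.445) + 0.555·log₂(0.555)]
  = 0.519815 + 0.471439 = 0.9913 bits

H(Y|X) = Σ_x P(x)·H(Y|X=x):
  X=0: P(X=0) = 0.445, P(Y|X=0) = (144/445, 67/445, 11/445, 223/445) → H(Y|X=0) = 1.569456
  X=1: P(X=1) = 0.555, P(Y|X=1) = (11/37, 76/185, 32/185, 22/185) → H(Y|X=1) = 1.850707
H(Y|X) = 0.445·1.569456 + 0.555·1.850707 = 1.7256 bits

H(X,Y) = -Σ_{x,y} P(x,y) log₂ P(x,y). Per-cell terms -P(x,y)·log₂P(x,y):
  X=0: 0.402604, 0.261280, 0.071570, 0.482769
  X=1: 0.428911, 0.486300, 0.324559, 0.258812
Sum of the 8 terms: H(X,Y) = 2.7168 bits

Chain rule check:
  H(X) + H(Y|X) = 0.9913 + 1.7256 = 2.7169 bits
  H(X,Y) = 2.7168 bits
✓ Chain rule verified (Δ = 0.0001 is 4-dp rounding noise: each of the three values was rounded independently).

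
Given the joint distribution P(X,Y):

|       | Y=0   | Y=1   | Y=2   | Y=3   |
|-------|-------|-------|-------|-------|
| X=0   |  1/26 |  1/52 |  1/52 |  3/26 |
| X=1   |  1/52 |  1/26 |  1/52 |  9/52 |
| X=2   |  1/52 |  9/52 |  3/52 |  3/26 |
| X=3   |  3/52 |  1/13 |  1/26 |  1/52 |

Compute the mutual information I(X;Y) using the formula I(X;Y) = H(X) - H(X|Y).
0.2182 bits

I(X;Y) = H(X) - H(X|Y)

Marginal of X (row sums):
  P(X=0) = 1/26 + 1/52 + 1/52 + 3/26 = 5/26
  P(X=1) = 1/52 + 1/26 + 1/52 + 9/52 = 1/4
  P(X=2) = 1/52 + 9/52 + 3/52 + 3/26 = 19/52
  P(X=3) = 3/52 + 1/13 + 1/26 + 1/52 = 5/26
H(X) = -[(5/26)·log₂(5/26) + (1/4)·log₂(1/4) + (19/52)·log₂(19/52) + (5/26)·log₂(5/26)]
  = 0.457406 + 0.500000 + 0.530726 + 0.457406 = 1.94554 bits

Marginal of Y (column sums):
  P(Y=0) = 1/26 + 1/52 + 1/52 + 3/52 = 7/52
  P(Y=1) = 1/52 + 1/26 + 9/52 + 1/13 = 4/13
  P(Y=2) = 1/52 + 1/52 + 3/52 + 1/26 = 7/52
  P(Y=3) = 3/26 + 9/52 + 3/26 + 1/52 = 11/26
H(X|Y) = Σ_y P(y)·H(X|Y=y):
  Y=0: P(Y=0) = 7/52, P(X|Y=0) = (2/7, 1/7, 1/7, 3/7) → H(X|Y=0) = 1.842371
  Y=1: P(Y=1) = 4/13, P(X|Y=1) = (1/16, 1/8, 9/16, 1/4) → H(X|Y=1) = 1.591917
  Y=2: P(Y=2) = 7/52, P(X|Y=2) = (1/7, 1/7, 3/7, 2/7) → H(X|Y=2) = 1.842371
  Y=3: P(Y=3) = 11/26, P(X|Y=3) = (3/11, 9/22, 3/11, 1/22) → H(X|Y=3) = 1.752665
H(X|Y) = (7/52)·1.842371 + (4/13)·1.591917 + (7/52)·1.842371 + (11/26)·1.752665 = 1.72736 bits

I(X;Y) = H(X) - H(X|Y) = 1.94554 - 1.72736 = 0.2182 bits

Cross-check via I(X;Y) = H(X) + H(Y) - H(X,Y): computing H(Y) from the column sums and H(X,Y) from the 16 cells in the same way gives H(Y) = 1.82716 bits and H(X,Y) = 3.55452 bits, so
I(X;Y) = 1.94554 + 1.82716 - 3.55452 = 0.2182 bits ✓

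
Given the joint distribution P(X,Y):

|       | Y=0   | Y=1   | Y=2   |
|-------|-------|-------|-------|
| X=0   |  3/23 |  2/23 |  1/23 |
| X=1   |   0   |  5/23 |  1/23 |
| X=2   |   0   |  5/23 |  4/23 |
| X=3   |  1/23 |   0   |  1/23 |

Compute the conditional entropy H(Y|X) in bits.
1.0250 bits

H(Y|X) = H(X,Y) - H(X)

H(X,Y) = -Σ_{x,y} P(x,y) log₂ P(x,y). Per-cell terms -P(x,y)·log₂P(x,y):
  X=0: 0.38330, 0.30640, 0.19668
  X=1: 0.00000, 0.47862, 0.19668
  X=2: 0.00000, 0.47862, 0.43888
  X=3: 0.19668, 0.00000, 0.19668
  (cells with P = 0 contribute 0)
Sum of the 12 terms: H(X,Y) = 2.8725 bits

Marginal of X (row sums):
  P(X=0) = 3/23 + 2/23 + 1/23 = 6/23
  P(X=1) = 0 + 5/23 + 1/23 = 6/23
  P(X=2) = 0 + 5/23 + 4/23 = 9/23
  P(X=3) = 1/23 + 0 + 1/23 = 2/23
H(X) = -[(6/23)·log₂(6/23) + (6/23)·log₂(6/23) + (9/23)·log₂(9/23) + (2/23)·log₂(2/23)]
  = 0.50572 + 0.50572 + 0.52968 + 0.30640 = 1.8475 bits

H(Y|X) = H(X,Y) - H(X) = 2.8725 - 1.8475 = 1.0250 bits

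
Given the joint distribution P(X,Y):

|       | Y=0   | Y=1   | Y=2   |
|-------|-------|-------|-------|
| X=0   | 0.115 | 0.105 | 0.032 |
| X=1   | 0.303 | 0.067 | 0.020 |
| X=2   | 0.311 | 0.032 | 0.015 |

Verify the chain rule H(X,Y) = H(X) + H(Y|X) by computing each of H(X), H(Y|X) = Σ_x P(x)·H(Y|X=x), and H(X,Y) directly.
H(X) = 1.5614 bits, H(Y|X) = 0.9676 bits, H(X,Y) = 2.5291 bits

Marginal of X (row sums):
  P(X=0) = 0.115 + 0.105 + 0.032 = 0.252
  P(X=1) = 0.303 + 0.067 + 0.020 = 0.390
  P(X=2) = 0.311 + 0.032 + 0.015 = 0.358
H(X) = -[0.252·log₂(0.252) + 0.390·log₂(0.390) + 0.358·log₂(0.358)]
  = 0.50110 + 0.52980 + 0.53054 = 1.5614 bits

H(Y|X) = Σ_x P(x)·H(Y|X=x):
  X=0: P(X=0) = 0.252, P(Y|X=0) = (115/252, 5/12, 8/63) → H(Y|X=0) = 1.42082
  X=1: P(X=1) = 0.390, P(Y|X=1) = (101/130, 67/390, 2/39) → H(Y|X=1) = 0.93926
  X=2: P(X=2) = 0.358, P(Y|X=2) = (311/358, 16/179, 15/358) → H(Y|X=2) = 0.67956
H(Y|X) = 0.252·1.42082 + 0.390·0.93926 + 0.358·0.67956 = 0.9676 bits

H(X,Y) = -Σ_{x,y} P(x,y) log₂ P(x,y). Per-cell terms -P(x,y)·log₂P(x,y):
  X=0: 0.35883, 0.34141, 0.15891
  X=1: 0.52195, 0.26128, 0.11288
  X=2: 0.52404, 0.15891, 0.09088
Sum of the 9 terms: H(X,Y) = 2.5291 bits

Chain rule check:
  H(X) + H(Y|X) = 1.5614 + 0.9676 = 2.5290 bits
  H(X,Y) = 2.5291 bits
✓ Chain rule verified (Δ = 0.0001 is 4-dp rounding noise: each of the three values was rounded independently).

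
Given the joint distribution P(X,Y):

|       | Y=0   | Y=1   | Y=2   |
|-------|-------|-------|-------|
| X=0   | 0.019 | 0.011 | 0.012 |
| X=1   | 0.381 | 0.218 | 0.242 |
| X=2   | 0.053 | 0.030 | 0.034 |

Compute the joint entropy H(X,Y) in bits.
2.3039 bits

H(X,Y) = -Σ_{x,y} P(x,y) log₂ P(x,y). Per-cell terms -P(x,y)·log₂P(x,y):
  X=0: 0.108639, 0.071570, 0.076570
  X=1: 0.530404, 0.479077, 0.495355
  X=2: 0.224607, 0.151767, 0.165863
Sum of the 9 terms: H(X,Y) = 2.3039 bits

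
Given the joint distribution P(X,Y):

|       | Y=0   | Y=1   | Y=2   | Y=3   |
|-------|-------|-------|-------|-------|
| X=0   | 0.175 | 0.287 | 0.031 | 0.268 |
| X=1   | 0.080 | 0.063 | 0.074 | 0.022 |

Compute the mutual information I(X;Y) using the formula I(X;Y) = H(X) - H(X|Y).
0.1222 bits

I(X;Y) = H(X) - H(X|Y)

Marginal of X (row sums):
  P(X=0) = 0.175 + 0.287 + 0.031 + 0.268 = 0.761
  P(X=1) = 0.080 + 0.063 + 0.074 + 0.022 = 0.239
H(X) = -[0.761·log₂(0.761) + 0.239·log₂(0.239)]
  = 0.299858 + 0.493515 = 0.79337 bits

Marginal of Y (column sums):
  P(Y=0) = 0.175 + 0.080 = 0.255
  P(Y=1) = 0.287 + 0.063 = 0.350
  P(Y=2) = 0.031 + 0.074 = 0.105
  P(Y=3) = 0.268 + 0.022 = 0.290
H(X|Y) = Σ_y P(y)·H(X|Y=y):
  Y=0: P(Y=0) = 0.255, P(X|Y=0) = (35/51, 16/51) → H(X|Y=0) = 0.897427
  Y=1: P(Y=1) = 0.350, P(X|Y=1) = (41/50, 9/50) → H(X|Y=1) = 0.680077
  Y=2: P(Y=2) = 0.105, P(X|Y=2) = (31/105, 74/105) → H(X|Y=2) = 0.875392
  Y=3: P(Y=3) = 0.290, P(X|Y=3) = (134/145, 11/145) → H(X|Y=3) = 0.387428
H(X|Y) = 0.255·0.897427 + 0.350·0.680077 + 0.105·0.875392 + 0.290·0.387428 = 0.67114 bits

I(X;Y) = H(X) - H(X|Y) = 0.79337 - 0.67114 = 0.1222 bits

Cross-check via I(X;Y) = H(X) + H(Y) - H(X,Y): computing H(Y) from the column sums and H(X,Y) from the 8 cells in the same way gives H(Y) = 1.89213 bits and H(X,Y) = 2.56327 bits, so
I(X;Y) = 0.79337 + 1.89213 - 2.56327 = 0.1222 bits ✓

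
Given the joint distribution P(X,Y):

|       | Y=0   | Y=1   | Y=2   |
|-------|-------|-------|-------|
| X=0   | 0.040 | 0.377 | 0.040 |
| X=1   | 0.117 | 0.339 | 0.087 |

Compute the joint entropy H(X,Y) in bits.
2.0998 bits

H(X,Y) = -Σ_{x,y} P(x,y) log₂ P(x,y). Per-cell terms -P(x,y)·log₂P(x,y):
  X=0: 0.18575, 0.53058, 0.18575
  X=1: 0.36216, 0.52906, 0.30649
Sum of the 6 terms: H(X,Y) = 2.0998 bits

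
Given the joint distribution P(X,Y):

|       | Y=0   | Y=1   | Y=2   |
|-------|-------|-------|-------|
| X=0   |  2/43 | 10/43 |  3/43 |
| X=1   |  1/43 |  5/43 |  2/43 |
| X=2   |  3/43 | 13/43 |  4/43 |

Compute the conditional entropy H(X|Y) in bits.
1.4930 bits

H(X|Y) = H(X,Y) - H(Y)

H(X,Y) = -Σ_{x,y} P(x,y) log₂ P(x,y). Per-cell terms -P(x,y)·log₂P(x,y):
  X=0: 0.205873, 0.489381, 0.267998
  X=1: 0.126192, 0.360969, 0.205873
  X=2: 0.267998, 0.521761, 0.318722
Sum of the 9 terms: H(X,Y) = 2.76477 bits

Marginal of Y (column sums):
  P(Y=0) = 2/43 + 1/43 + 3/43 = 6/43
  P(Y=1) = 10/43 + 5/43 + 13/43 = 28/43
  P(Y=2) = 3/43 + 2/43 + 4/43 = 9/43
H(Y) = -[(6/43)·log₂(6/43) + (28/43)·log₂(28/43) + (9/43)·log₂(9/43)]
  = 0.396461 + 0.403011 + 0.472257 = 1.27173 bits

H(X|Y) = H(X,Y) - H(Y) = 2.76477 - 1.27173 = 1.4930 bits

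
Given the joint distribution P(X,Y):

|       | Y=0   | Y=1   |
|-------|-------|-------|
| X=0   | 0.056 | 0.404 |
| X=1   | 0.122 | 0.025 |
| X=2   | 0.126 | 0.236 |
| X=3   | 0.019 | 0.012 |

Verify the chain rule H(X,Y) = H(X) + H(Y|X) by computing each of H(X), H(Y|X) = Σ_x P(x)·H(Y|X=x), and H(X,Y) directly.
H(X) = 1.6080 bits, H(Y|X) = 0.7099 bits, H(X,Y) = 2.3178 bits

Marginal of X (row sums):
  P(X=0) = 0.056 + 0.404 = 0.460
  P(X=1) = 0.122 + 0.025 = 0.147
  P(X=2) = 0.126 + 0.236 = 0.362
  P(X=3) = 0.019 + 0.012 = 0.031
H(X) = -[0.460·log₂(0.460) + 0.147·log₂(0.147) + 0.362·log₂(0.362) + 0.031·log₂(0.031)]
  = 0.51534 + 0.40662 + 0.53067 + 0.15536 = 1.6080 bits

H(Y|X) = Σ_x P(x)·H(Y|X=x):
  X=0: P(X=0) = 0.460, P(Y|X=0) = (14/115, 101/115) → H(Y|X=0) = 0.53434
  X=1: P(X=1) = 0.147, P(Y|X=1) = (122/147, 25/147) → H(Y|X=1) = 0.65786
  X=2: P(X=2) = 0.362, P(Y|X=2) = (63/181, 118/181) → H(Y|X=2) = 0.93233
  X=3: P(X=3) = 0.031, P(Y|X=3) = (19/31, 12/31) → H(Y|X=3) = 0.96290
H(Y|X) = 0.460·0.53434 + 0.147·0.65786 + 0.362·0.93233 + 0.031·0.96290 = 0.7099 bits

H(X,Y) = -Σ_{x,y} P(x,y) log₂ P(x,y). Per-cell terms -P(x,y)·log₂P(x,y):
  X=0: 0.23287, 0.52826
  X=1: 0.37028, 0.13305
  X=2: 0.37655, 0.49162
  X=3: 0.10864, 0.07657
Sum of the 8 terms: H(X,Y) = 2.3178 bits

Chain rule check:
  H(X) + H(Y|X) = 1.6080 + 0.7099 = 2.3179 bits
  H(X,Y) = 2.3178 bits
✓ Chain rule verified (Δ = 0.0001 is 4-dp rounding noise: each of the three values was rounded independently).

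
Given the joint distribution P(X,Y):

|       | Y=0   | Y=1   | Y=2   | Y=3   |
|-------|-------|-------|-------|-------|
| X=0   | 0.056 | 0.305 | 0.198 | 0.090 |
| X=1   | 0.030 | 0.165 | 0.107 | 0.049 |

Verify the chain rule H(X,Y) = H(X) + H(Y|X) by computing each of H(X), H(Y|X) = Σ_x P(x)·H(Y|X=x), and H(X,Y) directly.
H(X) = 0.9350 bits, H(Y|X) = 1.7346 bits, H(X,Y) = 2.6695 bits

Marginal of X (row sums):
  P(X=0) = 0.056 + 0.305 + 0.198 + 0.090 = 0.649
  P(X=1) = 0.030 + 0.165 + 0.107 + 0.049 = 0.351
H(X) = -[0.649·log₂(0.649) + 0.351·log₂(0.351)]
  = 0.40479 + 0.53017 = 0.9350 bits

H(Y|X) = Σ_x P(x)·H(Y|X=x):
  X=0: P(X=0) = 0.649, P(Y|X=0) = (56/649, 305/649, 18/59, 90/649) → H(Y|X=0) = 1.73475
  X=1: P(X=1) = 0.351, P(Y|X=1) = (10/117, 55/117, 107/351, 49/351) → H(Y|X=1) = 1.73422
H(Y|X) = 0.649·1.73475 + 0.351·1.73422 = 1.7346 bits

H(X,Y) = -Σ_{x,y} P(x,y) log₂ P(x,y). Per-cell terms -P(x,y)·log₂P(x,y):
  X=0: 0.23287, 0.52250, 0.46261, 0.31265
  X=1: 0.15177, 0.42891, 0.34500, 0.21320
Sum of the 8 terms: H(X,Y) = 2.6695 bits

Chain rule check:
  H(X) + H(Y|X) = 0.9350 + 1.7346 = 2.6696 bits
  H(X,Y) = 2.6695 bits
✓ Chain rule verified (Δ = 0.0001 is 4-dp rounding noise: each of the three values was rounded independently).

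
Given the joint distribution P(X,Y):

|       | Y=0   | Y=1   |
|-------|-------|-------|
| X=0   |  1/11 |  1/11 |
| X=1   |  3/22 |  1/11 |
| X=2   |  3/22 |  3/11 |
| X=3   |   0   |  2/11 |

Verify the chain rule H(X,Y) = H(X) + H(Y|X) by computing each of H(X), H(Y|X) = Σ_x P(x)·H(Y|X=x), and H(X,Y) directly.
H(X) = 1.9077 bits, H(Y|X) = 0.7782 bits, H(X,Y) = 2.6858 bits

Marginal of X (row sums):
  P(X=0) = 1/11 + 1/11 = 2/11
  P(X=1) = 3/22 + 1/11 = 5/22
  P(X=2) = 3/22 + 3/11 = 9/22
  P(X=3) = 0 + 2/11 = 2/11
H(X) = -[(2/11)·log₂(2/11) + (5/22)·log₂(5/22) + (9/22)·log₂(9/22) + (2/11)·log₂(2/11)]
  = 0.44717 + 0.48580 + 0.52753 + 0.44717 = 1.9077 bits

H(Y|X) = Σ_x P(x)·H(Y|X=x):
  X=0: P(X=0) = 2/11, P(Y|X=0) = (1/2, 1/2) → H(Y|X=0) = 1.00000
  X=1: P(X=1) = 5/22, P(Y|X=1) = (3/5, 2/5) → H(Y|X=1) = 0.97095
  X=2: P(X=2) = 9/22, P(Y|X=2) = (1/3, 2/3) → H(Y|X=2) = 0.91830
  X=3: P(X=3) = 2/11, P(Y|X=3) = (0, 1) → H(Y|X=3) = 0.00000
H(Y|X) = (2/11)·1.00000 + (5/22)·0.97095 + (9/22)·0.91830 + (2/11)·0.00000 = 0.7782 bits

H(X,Y) = -Σ_{x,y} P(x,y) log₂ P(x,y). Per-cell terms -P(x,y)·log₂P(x,y):
  X=0: 0.31449, 0.31449
  X=1: 0.39197, 0.31449
  X=2: 0.39197, 0.51122
  X=3: 0.00000, 0.44717
  (cells with P = 0 contribute 0)
Sum of the 8 terms: H(X,Y) = 2.6858 bits

Chain rule check:
  H(X) + H(Y|X) = 1.9077 + 0.7782 = 2.6859 bits
  H(X,Y) = 2.6858 bits
✓ Chain rule verified (Δ = 0.0001 is 4-dp rounding noise: each of the three values was rounded independently).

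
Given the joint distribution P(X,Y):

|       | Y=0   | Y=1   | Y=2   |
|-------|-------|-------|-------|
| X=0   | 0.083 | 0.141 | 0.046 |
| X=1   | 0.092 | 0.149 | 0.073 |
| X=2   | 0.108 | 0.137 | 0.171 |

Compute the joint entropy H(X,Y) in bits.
3.0778 bits

H(X,Y) = -Σ_{x,y} P(x,y) log₂ P(x,y). Per-cell terms -P(x,y)·log₂P(x,y):
  X=0: 0.29803, 0.39850, 0.20434
  X=1: 0.31668, 0.40925, 0.27565
  X=2: 0.34678, 0.39288, 0.43570
Sum of the 9 terms: H(X,Y) = 3.0778 bits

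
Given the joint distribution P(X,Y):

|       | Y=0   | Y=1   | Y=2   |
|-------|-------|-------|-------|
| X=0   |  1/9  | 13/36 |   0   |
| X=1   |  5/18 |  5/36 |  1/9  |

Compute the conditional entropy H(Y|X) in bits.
1.1462 bits

H(Y|X) = H(X,Y) - H(X)

H(X,Y) = -Σ_{x,y} P(x,y) log₂ P(x,y). Per-cell terms -P(x,y)·log₂P(x,y):
  X=0: 0.35221, 0.53065, 0.00000
  X=1: 0.51333, 0.39556, 0.35221
  (cells with P = 0 contribute 0)
Sum of the 6 terms: H(X,Y) = 2.1440 bits

Marginal of X (row sums):
  P(X=0) = 1/9 + 13/36 + 0 = 17/36
  P(X=1) = 5/18 + 5/36 + 1/9 = 19/36
H(X) = -[(17/36)·log₂(17/36) + (19/36)·log₂(19/36)]
  = 0.51116 + 0.48661 = 0.9978 bits

H(Y|X) = H(X,Y) - H(X) = 2.1440 - 0.9978 = 1.1462 bits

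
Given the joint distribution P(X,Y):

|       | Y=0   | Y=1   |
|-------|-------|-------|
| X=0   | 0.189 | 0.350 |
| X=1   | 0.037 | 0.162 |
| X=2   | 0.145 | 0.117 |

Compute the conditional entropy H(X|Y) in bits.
1.4004 bits

H(X|Y) = H(X,Y) - H(Y)

H(X,Y) = -Σ_{x,y} P(x,y) log₂ P(x,y). Per-cell terms -P(x,y)·log₂P(x,y):
  X=0: 0.454269, 0.530101
  X=1: 0.175984, 0.425401
  X=2: 0.403952, 0.362164
Sum of the 6 terms: H(X,Y) = 2.35187 bits

Marginal of Y (column sums):
  P(Y=0) = 0.189 + 0.037 + 0.145 = 0.371
  P(Y=1) = 0.350 + 0.162 + 0.117 = 0.629
H(Y) = -[0.371·log₂(0.371) + 0.629·log₂(0.629)]
  = 0.530719 + 0.420718 = 0.95144 bits

H(X|Y) = H(X,Y) - H(Y) = 2.35187 - 0.95144 = 1.4004 bits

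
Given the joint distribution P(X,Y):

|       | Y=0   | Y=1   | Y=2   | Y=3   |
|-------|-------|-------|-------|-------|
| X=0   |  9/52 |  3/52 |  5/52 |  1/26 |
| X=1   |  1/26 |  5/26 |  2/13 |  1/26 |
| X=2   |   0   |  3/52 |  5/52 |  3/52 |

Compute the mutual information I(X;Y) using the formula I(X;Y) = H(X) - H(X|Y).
0.2311 bits

I(X;Y) = H(X) - H(X|Y)

Marginal of X (row sums):
  P(X=0) = 9/52 + 3/52 + 5/52 + 1/26 = 19/52
  P(X=1) = 1/26 + 5/26 + 2/13 + 1/26 = 11/26
  P(X=2) = 0 + 3/52 + 5/52 + 3/52 = 11/52
H(X) = -[(19/52)·log₂(19/52) + (11/26)·log₂(11/26) + (11/52)·log₂(11/52)]
  = 0.5307 + 0.5250 + 0.4741 = 1.5298 bits

Marginal of Y (column sums):
  P(Y=0) = 9/52 + 1/26 + 0 = 11/52
  P(Y=1) = 3/52 + 5/26 + 3/52 = 4/13
  P(Y=2) = 5/52 + 2/13 + 5/52 = 9/26
  P(Y=3) = 1/26 + 1/26 + 3/52 = 7/52
H(X|Y) = Σ_y P(y)·H(X|Y=y):
  Y=0: P(Y=0) = 11/52, P(X|Y=0) = (9/11, 2/11, 0) → H(X|Y=0) = 0.6840
  Y=1: P(Y=1) = 4/13, P(X|Y=1) = (3/16, 5/8, 3/16) → H(X|Y=1) = 1.3294
  Y=2: P(Y=2) = 9/26, P(X|Y=2) = (5/18, 4/9, 5/18) → H(X|Y=2) = 1.5466
  Y=3: P(Y=3) = 7/52, P(X|Y=3) = (2/7, 2/7, 3/7) → H(X|Y=3) = 1.5567
H(X|Y) = (11/52)·0.6840 + (4/13)·1.3294 + (9/26)·1.5466 + (7/52)·1.5567 = 1.2987 bits

I(X;Y) = H(X) - H(X|Y) = 1.5298 - 1.2987 = 0.2311 bits

Cross-check via I(X;Y) = H(X) + H(Y) - H(X,Y): computing H(Y) from the column sums and H(X,Y) from the 12 cells in the same way gives H(Y) = 1.9165 bits and H(X,Y) = 3.2152 bits, so
I(X;Y) = 1.5298 + 1.9165 - 3.2152 = 0.2311 bits ✓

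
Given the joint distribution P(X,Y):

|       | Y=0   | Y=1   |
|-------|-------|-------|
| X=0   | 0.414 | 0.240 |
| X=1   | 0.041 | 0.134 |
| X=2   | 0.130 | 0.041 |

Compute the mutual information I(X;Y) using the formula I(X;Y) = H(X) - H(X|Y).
0.0855 bits

I(X;Y) = H(X) - H(X|Y)

Marginal of X (row sums):
  P(X=0) = 0.414 + 0.240 = 0.654
  P(X=1) = 0.041 + 0.134 = 0.175
  P(X=2) = 0.130 + 0.041 = 0.171
H(X) = -[0.654·log₂(0.654) + 0.175·log₂(0.175) + 0.171·log₂(0.171)]
  = 0.400665 + 0.440050 + 0.435696 = 1.27641 bits

Marginal of Y (column sums):
  P(Y=0) = 0.414 + 0.041 + 0.130 = 0.585
  P(Y=1) = 0.240 + 0.134 + 0.041 = 0.415
H(X|Y) = Σ_y P(y)·H(X|Y=y):
  Y=0: P(Y=0) = 0.585, P(X|Y=0) = (46/65, 41/585, 2/9) → H(X|Y=0) = 1.103966
  Y=1: P(Y=1) = 0.415, P(X|Y=1) = (48/83, 134/415, 41/415) → H(X|Y=1) = 1.313427
H(X|Y) = 0.585·1.103966 + 0.415·1.313427 = 1.19089 bits

I(X;Y) = H(X) - H(X|Y) = 1.27641 - 1.19089 = 0.0855 bits

Cross-check via I(X;Y) = H(X) + H(Y) - H(X,Y): computing H(Y) from the column sums and H(X,Y) from the 6 cells in the same way gives H(Y) = 0.97905 bits and H(X,Y) = 2.16994 bits, so
I(X;Y) = 1.27641 + 0.97905 - 2.16994 = 0.0855 bits ✓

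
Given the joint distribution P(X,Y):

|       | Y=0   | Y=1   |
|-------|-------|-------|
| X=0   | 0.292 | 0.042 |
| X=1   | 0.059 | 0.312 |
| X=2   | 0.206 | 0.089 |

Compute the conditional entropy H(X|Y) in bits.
1.2654 bits

H(X|Y) = H(X,Y) - H(Y)

H(X,Y) = -Σ_{x,y} P(x,y) log₂ P(x,y). Per-cell terms -P(x,y)·log₂P(x,y):
  X=0: 0.5186, 0.1921
  X=1: 0.2409, 0.5243
  X=2: 0.4695, 0.3106
Sum of the 6 terms: H(X,Y) = 2.2560 bits

Marginal of Y (column sums):
  P(Y=0) = 0.292 + 0.059 + 0.206 = 0.557
  P(Y=1) = 0.042 + 0.312 + 0.089 = 0.443
H(Y) = -[0.557·log₂(0.557) + 0.443·log₂(0.443)]
  = 0.4702 + 0.5204 = 0.9906 bits

H(X|Y) = H(X,Y) - H(Y) = 2.2560 - 0.9906 = 1.2654 bits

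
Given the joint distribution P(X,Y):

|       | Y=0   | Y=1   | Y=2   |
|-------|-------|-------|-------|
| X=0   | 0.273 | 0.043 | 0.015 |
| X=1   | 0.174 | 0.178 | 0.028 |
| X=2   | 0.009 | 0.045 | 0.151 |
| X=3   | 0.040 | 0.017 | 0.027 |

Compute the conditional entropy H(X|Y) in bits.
1.4263 bits

H(X|Y) = H(X,Y) - H(Y)

H(X,Y) = -Σ_{x,y} P(x,y) log₂ P(x,y). Per-cell terms -P(x,y)·log₂P(x,y):
  X=0: 0.511336, 0.195199, 0.090883
  X=1: 0.438974, 0.443229, 0.144436
  X=2: 0.061163, 0.201327, 0.411834
  X=3: 0.185754, 0.099931, 0.140694
Sum of the 12 terms: H(X,Y) = 2.92476 bits

Marginal of Y (column sums):
  P(Y=0) = 0.273 + 0.174 + 0.009 + 0.040 = 0.496
  P(Y=1) = 0.043 + 0.178 + 0.045 + 0.017 = 0.283
  P(Y=2) = 0.015 + 0.028 + 0.151 + 0.027 = 0.221
H(Y) = -[0.496·log₂(0.496) + 0.283·log₂(0.283) + 0.221·log₂(0.221)]
  = 0.501748 + 0.515379 + 0.481312 = 1.49844 bits

H(X|Y) = H(X,Y) - H(Y) = 2.92476 - 1.49844 = 1.4263 bits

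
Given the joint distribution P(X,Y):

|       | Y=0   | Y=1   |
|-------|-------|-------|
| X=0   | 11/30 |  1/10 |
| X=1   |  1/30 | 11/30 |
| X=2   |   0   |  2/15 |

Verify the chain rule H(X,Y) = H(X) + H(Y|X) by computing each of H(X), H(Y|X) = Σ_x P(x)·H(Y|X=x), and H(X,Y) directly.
H(X) = 1.4295 bits, H(Y|X) = 0.5153 bits, H(X,Y) = 1.9448 bits

Marginal of X (row sums):
  P(X=0) = 11/30 + 1/10 = 7/15
  P(X=1) = 1/30 + 11/30 = 2/5
  P(X=2) = 0 + 2/15 = 2/15
H(X) = -[(7/15)·log₂(7/15) + (2/5)·log₂(2/5) + (2/15)·log₂(2/15)]
  = 0.5131 + 0.5288 + 0.3876 = 1.4295 bits

H(Y|X) = Σ_x P(x)·H(Y|X=x):
  X=0: P(X=0) = 7/15, P(Y|X=0) = (11/14, 3/14) → H(Y|X=0) = 0.7496
  X=1: P(X=1) = 2/5, P(Y|X=1) = (1/12, 11/12) → H(Y|X=1) = 0.4138
  X=2: P(X=2) = 2/15, P(Y|X=2) = (0, 1) → H(Y|X=2) = 0.0000
H(Y|X) = (7/15)·0.7496 + (2/5)·0.4138 + (2/15)·0.0000 = 0.5153 bits

H(X,Y) = -Σ_{x,y} P(x,y) log₂ P(x,y). Per-cell terms -P(x,y)·log₂P(x,y):
  X=0: 0.5307, 0.3322
  X=1: 0.1636, 0.5307
  X=2: 0.0000, 0.3876
  (cells with P = 0 contribute 0)
Sum of the 6 terms: H(X,Y) = 1.9448 bits

Chain rule check:
  H(X) + H(Y|X) = 1.4295 + 0.5153 = 1.9448 bits
  H(X,Y) = 1.9448 bits
✓ Chain rule verified.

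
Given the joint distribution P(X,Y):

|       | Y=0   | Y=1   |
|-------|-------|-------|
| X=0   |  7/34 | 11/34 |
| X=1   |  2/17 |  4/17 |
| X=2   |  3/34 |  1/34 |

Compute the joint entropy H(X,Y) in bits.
2.3092 bits

H(X,Y) = -Σ_{x,y} P(x,y) log₂ P(x,y). Per-cell terms -P(x,y)·log₂P(x,y):
  X=0: 0.46943, 0.52672
  X=1: 0.36323, 0.49117
  X=2: 0.30904, 0.14963
Sum of the 6 terms: H(X,Y) = 2.3092 bits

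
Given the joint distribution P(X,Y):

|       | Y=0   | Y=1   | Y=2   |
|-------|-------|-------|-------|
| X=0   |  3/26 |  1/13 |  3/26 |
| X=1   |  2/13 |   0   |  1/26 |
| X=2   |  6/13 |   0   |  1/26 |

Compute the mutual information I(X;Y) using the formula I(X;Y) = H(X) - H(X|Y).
0.2579 bits

I(X;Y) = H(X) - H(X|Y)

Marginal of X (row sums):
  P(X=0) = 3/26 + 1/13 + 3/26 = 4/13
  P(X=1) = 2/13 + 0 + 1/26 = 5/26
  P(X=2) = 6/13 + 0 + 1/26 = 1/2
H(X) = -[(4/13)·log₂(4/13) + (5/26)·log₂(5/26) + (1/2)·log₂(1/2)]
  = 0.52321 + 0.45741 + 0.50000 = 1.48062 bits

Marginal of Y (column sums):
  P(Y=0) = 3/26 + 2/13 + 6/13 = 19/26
  P(Y=1) = 1/13 + 0 + 0 = 1/13
  P(Y=2) = 3/26 + 1/26 + 1/26 = 5/26
H(X|Y) = Σ_y P(y)·H(X|Y=y):
  Y=0: P(Y=0) = 19/26, P(X|Y=0) = (3/19, 4/19, 12/19) → H(X|Y=0) = 1.31243
  Y=1: P(Y=1) = 1/13, P(X|Y=1) = (1, 0, 0) → H(X|Y=1) = 0.00000
  Y=2: P(Y=2) = 5/26, P(X|Y=2) = (3/5, 1/5, 1/5) → H(X|Y=2) = 1.37095
H(X|Y) = (19/26)·1.31243 + (1/13)·0.00000 + (5/26)·1.37095 = 1.22273 bits

I(X;Y) = H(X) - H(X|Y) = 1.48062 - 1.22273 = 0.2579 bits

Cross-check via I(X;Y) = H(X) + H(Y) - H(X,Y): computing H(Y) from the column sums and H(X,Y) from the 9 cells in the same way gives H(Y) = 1.07274 bits and H(X,Y) = 2.29547 bits, so
I(X;Y) = 1.48062 + 1.07274 - 2.29547 = 0.2579 bits ✓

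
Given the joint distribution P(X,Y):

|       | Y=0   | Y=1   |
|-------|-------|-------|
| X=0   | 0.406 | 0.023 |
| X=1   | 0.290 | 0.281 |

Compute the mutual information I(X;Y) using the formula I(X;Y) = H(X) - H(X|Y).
0.1859 bits

I(X;Y) = H(X) - H(X|Y)

Marginal of X (row sums):
  P(X=0) = 0.406 + 0.023 = 0.429
  P(X=1) = 0.290 + 0.281 = 0.571
H(X) = -[0.429·log₂(0.429) + 0.571·log₂(0.571)]
  = 0.52379 + 0.46162 = 0.98541 bits

Marginal of Y (column sums):
  P(Y=0) = 0.406 + 0.290 = 0.696
  P(Y=1) = 0.023 + 0.281 = 0.304
H(X|Y) = Σ_y P(y)·H(X|Y=y):
  Y=0: P(Y=0) = 0.696, P(X|Y=0) = (7/12, 5/12) → H(X|Y=0) = 0.97987
  Y=1: P(Y=1) = 0.304, P(X|Y=1) = (23/304, 281/304) → H(X|Y=1) = 0.38669
H(X|Y) = 0.696·0.97987 + 0.304·0.38669 = 0.79954 bits

I(X;Y) = H(X) - H(X|Y) = 0.98541 - 0.79954 = 0.1859 bits

Cross-check via I(X;Y) = H(X) + H(Y) - H(X,Y): computing H(Y) from the column sums and H(X,Y) from the 4 cells in the same way gives H(Y) = 0.88613 bits and H(X,Y) = 1.68567 bits, so
I(X;Y) = 0.98541 + 0.88613 - 1.68567 = 0.1859 bits ✓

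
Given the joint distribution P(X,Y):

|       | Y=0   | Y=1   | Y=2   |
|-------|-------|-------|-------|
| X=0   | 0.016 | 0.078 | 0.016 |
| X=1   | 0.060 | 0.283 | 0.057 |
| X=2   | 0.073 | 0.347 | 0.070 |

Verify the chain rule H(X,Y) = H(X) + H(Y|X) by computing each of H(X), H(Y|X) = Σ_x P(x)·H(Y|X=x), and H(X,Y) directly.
H(X) = 1.3833 bits, H(Y|X) = 1.1632 bits, H(X,Y) = 2.5465 bits

Marginal of X (row sums):
  P(X=0) = 0.016 + 0.078 + 0.016 = 0.110
  P(X=1) = 0.060 + 0.283 + 0.057 = 0.400
  P(X=2) = 0.073 + 0.347 + 0.070 = 0.490
H(X) = -[0.110·log₂(0.110) + 0.400·log₂(0.400) + 0.490·log₂(0.490)]
  = 0.35029 + 0.52877 + 0.50428 = 1.3833 bits

H(Y|X) = Σ_x P(x)·H(Y|X=x):
  X=0: P(X=0) = 0.110, P(Y|X=0) = (8/55, 39/55, 8/55) → H(Y|X=0) = 1.16080
  X=1: P(X=1) = 0.400, P(Y|X=1) = (3/20, 283/400, 57/400) → H(Y|X=1) = 1.16429
  X=2: P(X=2) = 0.490, P(Y|X=2) = (73/490, 347/490, 1/7) → H(Y|X=2) = 1.16283
H(Y|X) = 0.110·1.16080 + 0.400·1.16429 + 0.490·1.16283 = 1.1632 bits

H(X,Y) = -Σ_{x,y} P(x,y) log₂ P(x,y). Per-cell terms -P(x,y)·log₂P(x,y):
  X=0: 0.09545, 0.28707, 0.09545
  X=1: 0.24353, 0.51538, 0.23557
  X=2: 0.27565, 0.52987, 0.26856
Sum of the 9 terms: H(X,Y) = 2.5465 bits

Chain rule check:
  H(X) + H(Y|X) = 1.3833 + 1.1632 = 2.5465 bits
  H(X,Y) = 2.5465 bits
✓ Chain rule verified.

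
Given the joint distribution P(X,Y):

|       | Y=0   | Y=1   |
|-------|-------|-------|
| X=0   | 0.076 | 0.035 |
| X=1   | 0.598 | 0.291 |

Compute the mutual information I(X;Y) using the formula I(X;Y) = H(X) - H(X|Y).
0.0000 bits

I(X;Y) = H(X) - H(X|Y)

Marginal of X (row sums):
  P(X=0) = 0.076 + 0.035 = 0.111
  P(X=1) = 0.598 + 0.291 = 0.889
H(X) = -[0.111·log₂(0.111) + 0.889·log₂(0.889)]
  = 0.3520 + 0.1509 = 0.5029 bits

Marginal of Y (column sums):
  P(Y=0) = 0.076 + 0.598 = 0.674
  P(Y=1) = 0.035 + 0.291 = 0.326
H(X|Y) = Σ_y P(y)·H(X|Y=y):
  Y=0: P(Y=0) = 0.674, P(X|Y=0) = (38/337, 299/337) → H(X|Y=0) = 0.5082
  Y=1: P(Y=1) = 0.326, P(X|Y=1) = (35/326, 291/326) → H(X|Y=1) = 0.4919
H(X|Y) = 0.674·0.5082 + 0.326·0.4919 = 0.5029 bits

I(X;Y) = H(X) - H(X|Y) = 0.5029 - 0.5029 = 0.0000 bits

Cross-check via I(X;Y) = H(X) + H(Y) - H(X,Y): computing H(Y) from the column sums and H(X,Y) from the 4 cells in the same way gives H(Y) = 0.9108 bits and H(X,Y) = 1.4137 bits, so
I(X;Y) = 0.5029 + 0.9108 - 1.4137 = 0.0000 bits ✓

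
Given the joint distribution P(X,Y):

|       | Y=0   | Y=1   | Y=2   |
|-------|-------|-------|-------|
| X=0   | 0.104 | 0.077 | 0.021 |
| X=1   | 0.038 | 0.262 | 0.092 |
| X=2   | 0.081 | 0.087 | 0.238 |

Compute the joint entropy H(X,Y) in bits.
2.8368 bits

H(X,Y) = -Σ_{x,y} P(x,y) log₂ P(x,y). Per-cell terms -P(x,y)·log₂P(x,y):
  X=0: 0.3396, 0.2848, 0.1170
  X=1: 0.1793, 0.5063, 0.3167
  X=2: 0.2937, 0.3065, 0.4929
Sum of the 9 terms: H(X,Y) = 2.8368 bits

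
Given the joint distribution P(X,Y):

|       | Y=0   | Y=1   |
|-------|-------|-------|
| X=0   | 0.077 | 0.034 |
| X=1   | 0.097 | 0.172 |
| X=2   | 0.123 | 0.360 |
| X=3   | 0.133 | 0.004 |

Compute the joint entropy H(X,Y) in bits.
2.5354 bits

H(X,Y) = -Σ_{x,y} P(x,y) log₂ P(x,y). Per-cell terms -P(x,y)·log₂P(x,y):
  X=0: 0.28482, 0.16586
  X=1: 0.32649, 0.43680
  X=2: 0.37186, 0.53062
  X=3: 0.38710, 0.03186
Sum of the 8 terms: H(X,Y) = 2.5354 bits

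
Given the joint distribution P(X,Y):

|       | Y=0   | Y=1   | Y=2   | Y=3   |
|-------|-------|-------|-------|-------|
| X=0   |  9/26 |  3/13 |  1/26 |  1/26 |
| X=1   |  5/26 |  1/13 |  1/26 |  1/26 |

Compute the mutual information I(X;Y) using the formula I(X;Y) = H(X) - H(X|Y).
0.0208 bits

I(X;Y) = H(X) - H(X|Y)

Marginal of X (row sums):
  P(X=0) = 9/26 + 3/13 + 1/26 + 1/26 = 17/26
  P(X=1) = 5/26 + 1/13 + 1/26 + 1/26 = 9/26
H(X) = -[(17/26)·log₂(17/26) + (9/26)·log₂(9/26)]
  = 0.4008 + 0.5298 = 0.9306 bits

Marginal of Y (column sums):
  P(Y=0) = 9/26 + 5/26 = 7/13
  P(Y=1) = 3/13 + 1/13 = 4/13
  P(Y=2) = 1/26 + 1/26 = 1/13
  P(Y=3) = 1/26 + 1/26 = 1/13
H(X|Y) = Σ_y P(y)·H(X|Y=y):
  Y=0: P(Y=0) = 7/13, P(X|Y=0) = (9/14, 5/14) → H(X|Y=0) = 0.9403
  Y=1: P(Y=1) = 4/13, P(X|Y=1) = (3/4, 1/4) → H(X|Y=1) = 0.8113
  Y=2: P(Y=2) = 1/13, P(X|Y=2) = (1/2, 1/2) → H(X|Y=2) = 1.0000
  Y=3: P(Y=3) = 1/13, P(X|Y=3) = (1/2, 1/2) → H(X|Y=3) = 1.0000
H(X|Y) = (7/13)·0.9403 + (4/13)·0.8113 + (1/13)·1.0000 + (1/13)·1.0000 = 0.9098 bits

I(X;Y) = H(X) - H(X|Y) = 0.9306 - 0.9098 = 0.0208 bits

Cross-check via I(X;Y) = H(X) + H(Y) - H(X,Y): computing H(Y) from the column sums and H(X,Y) from the 8 cells in the same way gives H(Y) = 1.5734 bits and H(X,Y) = 2.4832 bits, so
I(X;Y) = 0.9306 + 1.5734 - 2.4832 = 0.0208 bits ✓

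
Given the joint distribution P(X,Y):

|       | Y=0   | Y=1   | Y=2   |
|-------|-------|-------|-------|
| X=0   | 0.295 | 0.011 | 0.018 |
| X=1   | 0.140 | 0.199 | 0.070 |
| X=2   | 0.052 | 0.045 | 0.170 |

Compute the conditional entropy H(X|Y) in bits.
1.1698 bits

H(X|Y) = H(X,Y) - H(Y)

H(X,Y) = -Σ_{x,y} P(x,y) log₂ P(x,y). Per-cell terms -P(x,y)·log₂P(x,y):
  X=0: 0.519558, 0.071570, 0.104325
  X=1: 0.397110, 0.463503, 0.268555
  X=2: 0.221798, 0.201327, 0.434587
Sum of the 9 terms: H(X,Y) = 2.68233 bits

Marginal of Y (column sums):
  P(Y=0) = 0.295 + 0.140 + 0.052 = 0.487
  P(Y=1) = 0.011 + 0.199 + 0.045 = 0.255
  P(Y=2) = 0.018 + 0.070 + 0.170 = 0.258
H(Y) = -[0.487·log₂(0.487) + 0.255·log₂(0.255) + 0.258·log₂(0.258)]
  = 0.505509 + 0.502715 + 0.504276 = 1.51250 bits

H(X|Y) = H(X,Y) - H(Y) = 2.68233 - 1.51250 = 1.1698 bits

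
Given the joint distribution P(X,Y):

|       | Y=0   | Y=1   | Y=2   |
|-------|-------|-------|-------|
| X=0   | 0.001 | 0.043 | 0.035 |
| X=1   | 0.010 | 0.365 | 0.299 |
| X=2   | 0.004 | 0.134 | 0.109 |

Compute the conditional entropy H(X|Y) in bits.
1.1712 bits

H(X|Y) = H(X,Y) - H(Y)

H(X,Y) = -Σ_{x,y} P(x,y) log₂ P(x,y). Per-cell terms -P(x,y)·log₂P(x,y):
  X=0: 0.0100, 0.1952, 0.1693
  X=1: 0.0664, 0.5307, 0.5208
  X=2: 0.0319, 0.3886, 0.3485
Sum of the 9 terms: H(X,Y) = 2.2614 bits

Marginal of Y (column sums):
  P(Y=0) = 0.001 + 0.010 + 0.004 = 0.015
  P(Y=1) = 0.043 + 0.365 + 0.134 = 0.542
  P(Y=2) = 0.035 + 0.299 + 0.109 = 0.443
H(Y) = -[0.015·log₂(0.015) + 0.542·log₂(0.542) + 0.443·log₂(0.443)]
  = 0.0909 + 0.4789 + 0.5204 = 1.0902 bits

H(X|Y) = H(X,Y) - H(Y) = 2.2614 - 1.0902 = 1.1712 bits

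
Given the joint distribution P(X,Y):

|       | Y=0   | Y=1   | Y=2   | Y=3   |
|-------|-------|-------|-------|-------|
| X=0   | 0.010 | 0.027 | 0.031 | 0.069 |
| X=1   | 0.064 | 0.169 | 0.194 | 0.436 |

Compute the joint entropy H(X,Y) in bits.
2.2971 bits

H(X,Y) = -Σ_{x,y} P(x,y) log₂ P(x,y). Per-cell terms -P(x,y)·log₂P(x,y):
  X=0: 0.066439, 0.140694, 0.155359, 0.266151
  X=1: 0.253810, 0.433469, 0.458979, 0.522154
Sum of the 8 terms: H(X,Y) = 2.2971 bits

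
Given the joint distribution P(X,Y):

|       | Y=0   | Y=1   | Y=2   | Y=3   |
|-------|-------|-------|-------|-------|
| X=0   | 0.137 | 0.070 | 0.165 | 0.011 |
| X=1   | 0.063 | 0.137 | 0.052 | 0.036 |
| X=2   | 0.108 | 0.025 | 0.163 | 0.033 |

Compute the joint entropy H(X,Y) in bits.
3.2693 bits

H(X,Y) = -Σ_{x,y} P(x,y) log₂ P(x,y). Per-cell terms -P(x,y)·log₂P(x,y):
  X=0: 0.392882, 0.268555, 0.428911, 0.071570
  X=1: 0.251276, 0.392882, 0.221798, 0.172651
  X=2: 0.346777, 0.133048, 0.426580, 0.162406
Sum of the 12 terms: H(X,Y) = 3.2693 bits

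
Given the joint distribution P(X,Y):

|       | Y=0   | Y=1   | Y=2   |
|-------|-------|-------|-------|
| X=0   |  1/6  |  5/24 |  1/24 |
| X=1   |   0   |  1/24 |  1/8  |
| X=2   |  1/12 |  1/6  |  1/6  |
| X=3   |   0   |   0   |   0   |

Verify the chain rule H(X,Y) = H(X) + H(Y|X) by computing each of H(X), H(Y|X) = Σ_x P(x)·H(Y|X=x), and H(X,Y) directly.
H(X) = 1.4834 bits, H(Y|X) = 1.3364 bits, H(X,Y) = 2.8198 bits

Marginal of X (row sums):
  P(X=0) = 1/6 + 5/24 + 1/24 = 5/12
  P(X=1) = 0 + 1/24 + 1/8 = 1/6
  P(X=2) = 1/12 + 1/6 + 1/6 = 5/12
  P(X=3) = 0 + 0 + 0 = 0
H(X) = -[(5/12)·log₂(5/12) + (1/6)·log₂(1/6) + (5/12)·log₂(5/12)]   (outcomes with P = 0 contribute 0)
  = 0.526264 + 0.430827 + 0.526264 = 1.4834 bits

H(Y|X) = Σ_x P(x)·H(Y|X=x):
  X=0: P(X=0) = 5/12, P(Y|X=0) = (2/5, 1/2, 1/10) → H(Y|X=0) = 1.360964
  X=1: P(X=1) = 1/6, P(Y|X=1) = (0, 1/4, 3/4) → H(Y|X=1) = 0.811278
  X=2: P(X=2) = 5/12, P(Y|X=2) = (1/5, 2/5, 2/5) → H(Y|X=2) = 1.521928
  X=3: P(X=3) = 0 → contributes 0
H(Y|X) = (5/12)·1.360964 + (1/6)·0.811278 + (5/12)·1.521928 = 1.3364 bits

H(X,Y) = -Σ_{x,y} P(x,y) log₂ P(x,y). Per-cell terms -P(x,y)·log₂P(x,y):
  X=0: 0.430827, 0.471466, 0.191040
  X=1: 0.000000, 0.191040, 0.375000
  X=2: 0.298747, 0.430827, 0.430827
  X=3: 0.000000, 0.000000, 0.000000
  (cells with P = 0 contribute 0)
Sum of the 12 terms: H(X,Y) = 2.8198 bits

Chain rule check:
  H(X) + H(Y|X) = 1.4834 + 1.3364 = 2.8198 bits
  H(X,Y) = 2.8198 bits
✓ Chain rule verified.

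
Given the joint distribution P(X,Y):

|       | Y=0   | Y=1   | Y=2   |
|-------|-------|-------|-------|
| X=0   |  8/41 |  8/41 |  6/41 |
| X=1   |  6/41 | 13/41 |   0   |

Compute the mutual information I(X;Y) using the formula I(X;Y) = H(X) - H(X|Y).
0.1687 bits

I(X;Y) = H(X) - H(X|Y)

Marginal of X (row sums):
  P(X=0) = 8/41 + 8/41 + 6/41 = 22/41
  P(X=1) = 6/41 + 13/41 + 0 = 19/41
H(X) = -[(22/41)·log₂(22/41) + (19/41)·log₂(19/41)]
  = 0.481918 + 0.514216 = 0.99613 bits

Marginal of Y (column sums):
  P(Y=0) = 8/41 + 6/41 = 14/41
  P(Y=1) = 8/41 + 13/41 = 21/41
  P(Y=2) = 6/41 + 0 = 6/41
H(X|Y) = Σ_y P(y)·H(X|Y=y):
  Y=0: P(Y=0) = 14/41, P(X|Y=0) = (4/7, 3/7) → H(X|Y=0) = 0.985228
  Y=1: P(Y=1) = 21/41, P(X|Y=1) = (8/21, 13/21) → H(X|Y=1) = 0.958712
  Y=2: P(Y=2) = 6/41, P(X|Y=2) = (1, 0) → H(X|Y=2) = 0.000000
H(X|Y) = (14/41)·0.985228 + (21/41)·0.958712 + (6/41)·0.000000 = 0.82747 bits

I(X;Y) = H(X) - H(X|Y) = 0.99613 - 0.82747 = 0.1687 bits

Cross-check via I(X;Y) = H(X) + H(Y) - H(X,Y): computing H(Y) from the column sums and H(X,Y) from the 6 cells in the same way gives H(Y) = 1.42947 bits and H(X,Y) = 2.25694 bits, so
I(X;Y) = 0.99613 + 1.42947 - 2.25694 = 0.1687 bits ✓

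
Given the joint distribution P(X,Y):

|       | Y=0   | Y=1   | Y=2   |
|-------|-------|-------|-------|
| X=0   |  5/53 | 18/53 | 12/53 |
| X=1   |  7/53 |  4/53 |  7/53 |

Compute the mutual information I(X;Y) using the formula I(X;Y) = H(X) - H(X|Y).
0.0783 bits

I(X;Y) = H(X) - H(X|Y)

Marginal of X (row sums):
  P(X=0) = 5/53 + 18/53 + 12/53 = 35/53
  P(X=1) = 7/53 + 4/53 + 7/53 = 18/53
H(X) = -[(35/53)·log₂(35/53) + (18/53)·log₂(18/53)]
  = 0.39533 + 0.52913 = 0.9245 bits

Marginal of Y (column sums):
  P(Y=0) = 5/53 + 7/53 = 12/53
  P(Y=1) = 18/53 + 4/53 = 22/53
  P(Y=2) = 12/53 + 7/53 = 19/53
H(X|Y) = Σ_y P(y)·H(X|Y=y):
  Y=0: P(Y=0) = 12/53, P(X|Y=0) = (5/12, 7/12) → H(X|Y=0) = 0.97987
  Y=1: P(Y=1) = 22/53, P(X|Y=1) = (9/11, 2/11) → H(X|Y=1) = 0.68404
  Y=2: P(Y=2) = 19/53, P(X|Y=2) = (12/19, 7/19) → H(X|Y=2) = 0.94945
H(X|Y) = (12/53)·0.97987 + (22/53)·0.68404 + (19/53)·0.94945 = 0.8462 bits

I(X;Y) = H(X) - H(X|Y) = 0.9245 - 0.8462 = 0.0783 bits

Cross-check via I(X;Y) = H(X) + H(Y) - H(X,Y): computing H(Y) from the column sums and H(X,Y) from the 6 cells in the same way gives H(Y) = 1.5423 bits and H(X,Y) = 2.3885 bits, so
I(X;Y) = 0.9245 + 1.5423 - 2.3885 = 0.0783 bits ✓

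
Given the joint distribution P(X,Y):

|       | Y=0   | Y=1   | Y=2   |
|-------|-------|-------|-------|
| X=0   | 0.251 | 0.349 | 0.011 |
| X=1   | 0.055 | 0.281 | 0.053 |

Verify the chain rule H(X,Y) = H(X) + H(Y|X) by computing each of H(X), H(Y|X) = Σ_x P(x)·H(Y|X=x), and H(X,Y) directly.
H(X) = 0.9642 bits, H(Y|X) = 1.1074 bits, H(X,Y) = 2.0715 bits

Marginal of X (row sums):
  P(X=0) = 0.251 + 0.349 + 0.011 = 0.611
  P(X=1) = 0.055 + 0.281 + 0.053 = 0.389
H(X) = -[0.611·log₂(0.611) + 0.389·log₂(0.389)]
  = 0.4343 + 0.5299 = 0.9642 bits

H(Y|X) = Σ_x P(x)·H(Y|X=x):
  X=0: P(X=0) = 0.611, P(Y|X=0) = (251/611, 349/611, 11/611) → H(Y|X=0) = 1.0931
  X=1: P(X=1) = 0.389, P(Y|X=1) = (55/389, 281/389, 53/389) → H(Y|X=1) = 1.1298
H(Y|X) = 0.611·1.0931 + 0.389·1.1298 = 1.1074 bits

H(X,Y) = -Σ_{x,y} P(x,y) log₂ P(x,y). Per-cell terms -P(x,y)·log₂P(x,y):
  X=0: 0.5006, 0.5300, 0.0716
  X=1: 0.2301, 0.5146, 0.2246
Sum of the 6 terms: H(X,Y) = 2.0715 bits

Chain rule check:
  H(X) + H(Y|X) = 0.9642 + 1.1074 = 2.0716 bits
  H(X,Y) = 2.0715 bits
✓ Chain rule verified (Δ = 0.0001 is 4-dp rounding noise: each of the three values was rounded independently).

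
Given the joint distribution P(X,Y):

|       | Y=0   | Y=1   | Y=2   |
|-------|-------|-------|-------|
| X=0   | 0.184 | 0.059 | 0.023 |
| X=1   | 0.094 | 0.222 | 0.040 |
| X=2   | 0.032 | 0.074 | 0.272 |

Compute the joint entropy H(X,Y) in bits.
2.7517 bits

H(X,Y) = -Σ_{x,y} P(x,y) log₂ P(x,y). Per-cell terms -P(x,y)·log₂P(x,y):
  X=0: 0.44937, 0.24091, 0.12517
  X=1: 0.32065, 0.48204, 0.18575
  X=2: 0.15891, 0.27797, 0.51090
Sum of the 9 terms: H(X,Y) = 2.7517 bits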